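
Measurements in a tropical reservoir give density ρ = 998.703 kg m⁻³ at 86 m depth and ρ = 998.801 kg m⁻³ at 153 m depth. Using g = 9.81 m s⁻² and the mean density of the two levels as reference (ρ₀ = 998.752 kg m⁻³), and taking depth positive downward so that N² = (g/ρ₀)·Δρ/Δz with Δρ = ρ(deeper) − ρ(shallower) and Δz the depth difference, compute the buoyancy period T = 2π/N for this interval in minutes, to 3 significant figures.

Δρ = 998.801 − 998.703 = 0.098 kg m⁻³ over Δz = 153 − 86 = 67 m.
N² = (9.81/998.752) × (0.098/67) = 1.4367 × 10⁻⁵ s⁻².
N = √(1.4367 × 10⁻⁵) = 3.7904 × 10⁻³ rad s⁻¹, so T = 2π/N = 1.6577 × 10³ s = 27.628 min ≈ 27.6 min.

27.6 min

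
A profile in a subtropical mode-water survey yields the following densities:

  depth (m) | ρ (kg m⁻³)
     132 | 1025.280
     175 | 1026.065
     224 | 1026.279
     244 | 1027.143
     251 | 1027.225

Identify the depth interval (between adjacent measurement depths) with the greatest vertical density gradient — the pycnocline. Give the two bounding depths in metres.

224–244 m

Compute the density gradient over each adjacent pair:
  132–175 m: Δρ/Δz = 0.785/43 = 0.018 kg m⁻⁴
  175–224 m: Δρ/Δz = 0.214/49 = 4.4 × 10⁻³ kg m⁻⁴
  224–244 m: Δρ/Δz = 0.864/20 = 0.043 kg m⁻⁴
  244–251 m: Δρ/Δz = 0.082/7 = 0.012 kg m⁻⁴
The largest gradient is in the 224–244 m interval — the pycnocline.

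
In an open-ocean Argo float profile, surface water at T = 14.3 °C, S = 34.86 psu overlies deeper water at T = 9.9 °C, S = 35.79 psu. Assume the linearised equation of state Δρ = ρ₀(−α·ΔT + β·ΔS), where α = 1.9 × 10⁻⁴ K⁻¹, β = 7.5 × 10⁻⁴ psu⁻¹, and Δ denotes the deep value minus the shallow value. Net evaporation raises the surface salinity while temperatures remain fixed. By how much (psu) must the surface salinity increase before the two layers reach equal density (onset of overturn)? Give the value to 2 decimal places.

Neutral buoyancy requires −α(T_deep − T_surf) + β(S_deep − S_surf′) = 0.
S_surf′ = S_deep − (α/β)·ΔT = 35.79 − (1.9 × 10⁻⁴/7.5 × 10⁻⁴)·(-4.4) = 36.9047 psu.
Increase required: 36.9047 − 34.86 = 2.0447 psu.

2.04 psu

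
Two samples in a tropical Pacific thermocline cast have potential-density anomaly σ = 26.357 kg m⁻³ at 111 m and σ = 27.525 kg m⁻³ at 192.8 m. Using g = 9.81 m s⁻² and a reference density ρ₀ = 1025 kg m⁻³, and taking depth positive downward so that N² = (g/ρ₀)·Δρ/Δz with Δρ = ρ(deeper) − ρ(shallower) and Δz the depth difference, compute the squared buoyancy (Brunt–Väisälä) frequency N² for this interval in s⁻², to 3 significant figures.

Δρ = 1027.525 − 1026.357 = 1.168 kg m⁻³ over Δz = 192.8 − 111 = 81.8 m.
N² = (9.81/1025) × (1.168/81.8) = 1.3666 × 10⁻⁴ s⁻² ≈ 1.37 × 10⁻⁴ s⁻².
Since Δρ > 0 the layer is stably stratified.

1.37 × 10⁻⁴ s⁻²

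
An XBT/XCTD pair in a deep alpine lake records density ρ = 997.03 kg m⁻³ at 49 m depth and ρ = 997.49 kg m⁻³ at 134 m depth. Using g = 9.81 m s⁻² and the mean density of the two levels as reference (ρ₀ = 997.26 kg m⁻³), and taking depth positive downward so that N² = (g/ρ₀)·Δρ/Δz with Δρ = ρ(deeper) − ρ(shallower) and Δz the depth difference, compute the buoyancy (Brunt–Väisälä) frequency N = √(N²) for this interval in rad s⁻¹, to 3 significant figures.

7.30 × 10⁻³ rad s⁻¹

Δρ = 997.49 − 997.03 = 0.46 kg m⁻³ over Δz = 134 − 49 = 85 m.
N² = (9.81/997.26) × (0.46/85) = 5.3235 × 10⁻⁵ s⁻².
N = √(5.3235 × 10⁻⁵) = 7.2962 × 10⁻³ rad s⁻¹ ≈ 7.30 × 10⁻³ rad s⁻¹.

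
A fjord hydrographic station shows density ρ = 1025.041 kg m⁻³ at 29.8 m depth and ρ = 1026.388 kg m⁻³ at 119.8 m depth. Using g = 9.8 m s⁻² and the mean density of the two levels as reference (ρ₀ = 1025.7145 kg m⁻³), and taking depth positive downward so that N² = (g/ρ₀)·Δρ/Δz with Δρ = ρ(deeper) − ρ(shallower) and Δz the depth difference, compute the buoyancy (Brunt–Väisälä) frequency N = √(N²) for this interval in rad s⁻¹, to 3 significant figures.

0.0120 rad s⁻¹

Δρ = 1026.388 − 1025.041 = 1.347 kg m⁻³ over Δz = 119.8 − 29.8 = 90 m.
N² = (9.8/1025.7145) × (1.347/90) = 1.4300 × 10⁻⁴ s⁻².
N = √(1.4300 × 10⁻⁴) = 0.011958 rad s⁻¹ ≈ 0.0120 rad s⁻¹.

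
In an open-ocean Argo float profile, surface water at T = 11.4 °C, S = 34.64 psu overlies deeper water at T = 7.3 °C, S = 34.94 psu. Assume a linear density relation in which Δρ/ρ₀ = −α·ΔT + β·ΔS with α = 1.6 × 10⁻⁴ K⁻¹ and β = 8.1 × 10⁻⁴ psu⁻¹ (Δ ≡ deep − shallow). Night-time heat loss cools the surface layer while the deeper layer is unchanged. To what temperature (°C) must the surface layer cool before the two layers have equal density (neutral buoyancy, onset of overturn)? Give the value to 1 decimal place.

5.8 °C

Neutral buoyancy requires Δρ = 0, i.e. −α(T_deep − T_surf′) + β(S_deep − S_surf) = 0.
T_surf′ = T_deep − (β/α)·ΔS = 7.3 − (8.1 × 10⁻⁴/1.6 × 10⁻⁴)·(+0.30) = 5.781 °C.
Cooling required: 11.4 − (5.781) = 5.619 °C.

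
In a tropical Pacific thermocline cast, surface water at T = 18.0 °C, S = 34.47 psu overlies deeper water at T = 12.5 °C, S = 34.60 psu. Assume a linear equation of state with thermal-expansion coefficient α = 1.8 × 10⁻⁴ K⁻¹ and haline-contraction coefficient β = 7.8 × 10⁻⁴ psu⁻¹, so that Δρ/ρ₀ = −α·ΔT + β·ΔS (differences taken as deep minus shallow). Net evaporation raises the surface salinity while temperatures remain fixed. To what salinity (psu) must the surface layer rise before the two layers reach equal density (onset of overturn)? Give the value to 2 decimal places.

Neutral buoyancy requires −α(T_deep − T_surf) + β(S_deep − S_surf′) = 0.
S_surf′ = S_deep − (α/β)·ΔT = 34.60 − (1.8 × 10⁻⁴/7.8 × 10⁻⁴)·(-5.5) = 35.8692 psu.
Increase required: 35.8692 − 34.47 = 1.3992 psu.

35.87 psu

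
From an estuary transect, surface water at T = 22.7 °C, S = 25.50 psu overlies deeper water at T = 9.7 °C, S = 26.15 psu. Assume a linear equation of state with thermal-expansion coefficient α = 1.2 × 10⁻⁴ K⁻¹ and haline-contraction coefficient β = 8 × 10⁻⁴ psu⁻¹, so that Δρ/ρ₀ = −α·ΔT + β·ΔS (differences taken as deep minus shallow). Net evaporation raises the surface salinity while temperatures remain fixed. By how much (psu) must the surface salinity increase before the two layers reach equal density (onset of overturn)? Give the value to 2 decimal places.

2.60 psu

Neutral buoyancy requires −α(T_deep − T_surf) + β(S_deep − S_surf′) = 0.
S_surf′ = S_deep − (α/β)·ΔT = 26.15 − (1.2 × 10⁻⁴/8 × 10⁻⁴)·(-13.0) = 28.1000 psu.
Increase required: 28.1000 − 25.50 = 2.6000 psu.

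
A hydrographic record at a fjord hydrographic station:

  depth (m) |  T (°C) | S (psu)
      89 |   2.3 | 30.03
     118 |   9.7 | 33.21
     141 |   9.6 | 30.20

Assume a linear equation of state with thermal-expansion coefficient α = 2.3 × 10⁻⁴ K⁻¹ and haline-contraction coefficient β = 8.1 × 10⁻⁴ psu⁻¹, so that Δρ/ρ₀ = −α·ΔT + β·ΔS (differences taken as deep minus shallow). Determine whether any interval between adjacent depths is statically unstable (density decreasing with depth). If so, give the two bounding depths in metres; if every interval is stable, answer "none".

118–141 m

Evaluate Δρ/ρ₀ = −αΔT + βΔS across each adjacent pair:
  89–118 m: −αΔT+βΔS = −(2.3 × 10⁻⁴)(+7.4)+(8.1 × 10⁻⁴)(+3.18) = 8.7 × 10⁻⁴ → stable
  118–141 m: −αΔT+βΔS = −(2.3 × 10⁻⁴)(-0.1)+(8.1 × 10⁻⁴)(-3.01) = -2.4 × 10⁻³ → UNSTABLE
The 118–141 m interval has Δρ < 0: lighter water underlies denser water.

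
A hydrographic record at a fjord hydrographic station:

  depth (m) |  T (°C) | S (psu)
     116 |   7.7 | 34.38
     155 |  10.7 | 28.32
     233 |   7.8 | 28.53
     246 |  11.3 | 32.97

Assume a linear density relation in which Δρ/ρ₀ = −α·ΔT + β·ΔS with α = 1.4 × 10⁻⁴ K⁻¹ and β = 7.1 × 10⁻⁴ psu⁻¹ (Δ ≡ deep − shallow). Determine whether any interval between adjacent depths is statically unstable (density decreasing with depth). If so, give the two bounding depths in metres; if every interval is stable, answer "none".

116–155 m

Evaluate Δρ/ρ₀ = −αΔT + βΔS across each adjacent pair:
  116–155 m: −αΔT+βΔS = −(1.4 × 10⁻⁴)(+3.0)+(7.1 × 10⁻⁴)(-6.06) = -4.7 × 10⁻³ → UNSTABLE
  155–233 m: −αΔT+βΔS = −(1.4 × 10⁻⁴)(-2.9)+(7.1 × 10⁻⁴)(+0.21) = 5.6 × 10⁻⁴ → stable
  233–246 m: −αΔT+βΔS = −(1.4 × 10⁻⁴)(+3.5)+(7.1 × 10⁻⁴)(+4.44) = 2.7 × 10⁻³ → stable
The 116–155 m interval has Δρ < 0: lighter water underlies denser water.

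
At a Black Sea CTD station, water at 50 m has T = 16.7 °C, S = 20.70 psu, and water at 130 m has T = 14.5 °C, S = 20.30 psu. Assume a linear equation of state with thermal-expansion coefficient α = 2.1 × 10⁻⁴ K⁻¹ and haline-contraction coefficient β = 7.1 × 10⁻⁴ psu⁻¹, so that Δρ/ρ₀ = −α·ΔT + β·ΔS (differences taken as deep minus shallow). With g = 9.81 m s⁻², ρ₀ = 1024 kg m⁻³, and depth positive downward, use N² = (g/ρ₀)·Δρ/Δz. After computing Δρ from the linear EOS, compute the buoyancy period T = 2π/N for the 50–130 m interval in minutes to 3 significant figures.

22.4 min

ΔT = -2.2 K, ΔS = -0.40 psu (deep − shallow).
Δρ/ρ₀ = −αΔT + βΔS = 4.62 × 10⁻⁴ − 2.84 × 10⁻⁴ = 1.78 × 10⁻⁴, so Δρ ≈ 0.1823 kg m⁻³.
N² = (g/ρ₀)·Δρ/Δz = g·(Δρ/ρ₀)/Δz = 9.81 × 1.78 × 10⁻⁴ / 80 = 2.1827 × 10⁻⁵ s⁻².
N = √(2.1827 × 10⁻⁵) = 4.6719 × 10⁻³ rad s⁻¹ → T = 2π/N = 1.3449 × 10³ s = 22.415 min ≈ 22.4 min.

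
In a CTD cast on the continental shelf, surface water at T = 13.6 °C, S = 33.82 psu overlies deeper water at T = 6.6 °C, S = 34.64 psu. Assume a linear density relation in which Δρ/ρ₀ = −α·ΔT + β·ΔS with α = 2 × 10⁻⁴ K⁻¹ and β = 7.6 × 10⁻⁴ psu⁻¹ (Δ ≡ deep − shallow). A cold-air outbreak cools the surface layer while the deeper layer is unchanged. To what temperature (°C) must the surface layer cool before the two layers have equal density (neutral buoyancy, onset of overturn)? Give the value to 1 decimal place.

3.5 °C

Neutral buoyancy requires Δρ = 0, i.e. −α(T_deep − T_surf′) + β(S_deep − S_surf) = 0.
T_surf′ = T_deep − (β/α)·ΔS = 6.6 − (7.6 × 10⁻⁴/2 × 10⁻⁴)·(+0.82) = 3.484 °C.
Cooling required: 13.6 − (3.484) = 10.116 °C.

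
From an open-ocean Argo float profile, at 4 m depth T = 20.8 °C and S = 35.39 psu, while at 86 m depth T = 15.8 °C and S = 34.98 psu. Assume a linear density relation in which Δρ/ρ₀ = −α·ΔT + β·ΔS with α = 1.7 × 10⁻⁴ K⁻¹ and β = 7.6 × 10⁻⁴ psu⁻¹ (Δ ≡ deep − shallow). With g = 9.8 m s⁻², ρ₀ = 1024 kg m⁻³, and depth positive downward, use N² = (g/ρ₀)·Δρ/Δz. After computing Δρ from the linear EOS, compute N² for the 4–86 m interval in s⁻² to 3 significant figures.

6.43 × 10⁻⁵ s⁻²

ΔT = -5.0 K, ΔS = -0.41 psu (deep − shallow).
Δρ/ρ₀ = −αΔT + βΔS = 8.50 × 10⁻⁴ − 3.116 × 10⁻⁴ = 5.384 × 10⁻⁴, so Δρ ≈ 0.5513 kg m⁻³.
N² = (g/ρ₀)·Δρ/Δz = g·(Δρ/ρ₀)/Δz = 9.8 × 5.384 × 10⁻⁴ / 82 = 6.4345 × 10⁻⁵ s⁻² ≈ 6.43 × 10⁻⁵ s⁻².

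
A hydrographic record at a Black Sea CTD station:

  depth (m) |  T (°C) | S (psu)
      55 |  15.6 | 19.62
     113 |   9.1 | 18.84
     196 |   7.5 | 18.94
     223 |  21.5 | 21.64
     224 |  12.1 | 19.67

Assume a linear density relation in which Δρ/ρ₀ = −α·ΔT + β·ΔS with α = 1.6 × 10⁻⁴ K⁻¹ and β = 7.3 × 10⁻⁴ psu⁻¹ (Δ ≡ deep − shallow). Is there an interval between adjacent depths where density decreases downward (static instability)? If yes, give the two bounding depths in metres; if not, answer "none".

Evaluate Δρ/ρ₀ = −αΔT + βΔS across each adjacent pair:
  55–113 m: −αΔT+βΔS = −(1.6 × 10⁻⁴)(-6.5)+(7.3 × 10⁻⁴)(-0.78) = 4.7 × 10⁻⁴ → stable
  113–196 m: −αΔT+βΔS = −(1.6 × 10⁻⁴)(-1.6)+(7.3 × 10⁻⁴)(+0.10) = 3.3 × 10⁻⁴ → stable
  196–223 m: −αΔT+βΔS = −(1.6 × 10⁻⁴)(+14.0)+(7.3 × 10⁻⁴)(+2.70) = -2.7 × 10⁻⁴ → UNSTABLE
  223–224 m: −αΔT+βΔS = −(1.6 × 10⁻⁴)(-9.4)+(7.3 × 10⁻⁴)(-1.97) = 6.6 × 10⁻⁵ → stable
The 196–223 m interval has Δρ < 0: lighter water underlies denser water.

196–223 m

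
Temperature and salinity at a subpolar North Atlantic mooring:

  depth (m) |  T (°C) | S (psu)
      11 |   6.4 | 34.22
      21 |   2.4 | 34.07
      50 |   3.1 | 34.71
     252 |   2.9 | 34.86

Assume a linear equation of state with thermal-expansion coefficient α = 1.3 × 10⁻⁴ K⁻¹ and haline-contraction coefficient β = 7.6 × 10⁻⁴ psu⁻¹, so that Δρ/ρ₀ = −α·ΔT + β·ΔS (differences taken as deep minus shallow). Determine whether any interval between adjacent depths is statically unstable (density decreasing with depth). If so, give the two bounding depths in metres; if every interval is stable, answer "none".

none

Evaluate Δρ/ρ₀ = −αΔT + βΔS across each adjacent pair:
  11–21 m: −αΔT+βΔS = −(1.3 × 10⁻⁴)(-4.0)+(7.6 × 10⁻⁴)(-0.15) = 4.1 × 10⁻⁴ → stable
  21–50 m: −αΔT+βΔS = −(1.3 × 10⁻⁴)(+0.7)+(7.6 × 10⁻⁴)(+0.64) = 4.0 × 10⁻⁴ → stable
  50–252 m: −αΔT+βΔS = −(1.3 × 10⁻⁴)(-0.2)+(7.6 × 10⁻⁴)(+0.15) = 1.4 × 10⁻⁴ → stable
Every interval has Δρ > 0: the column is stably stratified throughout.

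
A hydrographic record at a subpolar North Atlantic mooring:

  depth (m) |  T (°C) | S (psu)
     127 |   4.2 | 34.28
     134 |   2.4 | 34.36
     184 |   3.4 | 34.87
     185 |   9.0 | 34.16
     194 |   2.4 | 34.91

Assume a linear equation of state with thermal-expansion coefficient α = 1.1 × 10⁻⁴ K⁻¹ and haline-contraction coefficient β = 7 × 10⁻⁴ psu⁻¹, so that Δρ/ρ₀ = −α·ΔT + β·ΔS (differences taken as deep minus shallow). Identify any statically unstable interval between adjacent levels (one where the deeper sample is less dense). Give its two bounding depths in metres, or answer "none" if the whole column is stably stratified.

184–185 m

Evaluate Δρ/ρ₀ = −αΔT + βΔS across each adjacent pair:
  127–134 m: −αΔT+βΔS = −(1.1 × 10⁻⁴)(-1.8)+(7 × 10⁻⁴)(+0.08) = 2.5 × 10⁻⁴ → stable
  134–184 m: −αΔT+βΔS = −(1.1 × 10⁻⁴)(+1.0)+(7 × 10⁻⁴)(+0.51) = 2.5 × 10⁻⁴ → stable
  184–185 m: −αΔT+βΔS = −(1.1 × 10⁻⁴)(+5.6)+(7 × 10⁻⁴)(-0.71) = -1.1 × 10⁻³ → UNSTABLE
  185–194 m: −αΔT+βΔS = −(1.1 × 10⁻⁴)(-6.6)+(7 × 10⁻⁴)(+0.75) = 1.3 × 10⁻³ → stable
The 184–185 m interval has Δρ < 0: lighter water underlies denser water.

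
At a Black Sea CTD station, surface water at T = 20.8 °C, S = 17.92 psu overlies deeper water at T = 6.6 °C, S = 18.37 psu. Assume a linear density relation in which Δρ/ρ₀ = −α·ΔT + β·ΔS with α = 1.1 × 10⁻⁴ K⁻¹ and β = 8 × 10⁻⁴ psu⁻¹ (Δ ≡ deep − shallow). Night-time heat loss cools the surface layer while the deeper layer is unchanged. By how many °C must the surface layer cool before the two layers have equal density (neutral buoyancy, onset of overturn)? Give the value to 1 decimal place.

Neutral buoyancy requires Δρ = 0, i.e. −α(T_deep − T_surf′) + β(S_deep − S_surf) = 0.
T_surf′ = T_deep − (β/α)·ΔS = 6.6 − (8 × 10⁻⁴/1.1 × 10⁻⁴)·(+0.45) = 3.327 °C.
Cooling required: 20.8 − (3.327) = 17.473 °C.

17.5 °C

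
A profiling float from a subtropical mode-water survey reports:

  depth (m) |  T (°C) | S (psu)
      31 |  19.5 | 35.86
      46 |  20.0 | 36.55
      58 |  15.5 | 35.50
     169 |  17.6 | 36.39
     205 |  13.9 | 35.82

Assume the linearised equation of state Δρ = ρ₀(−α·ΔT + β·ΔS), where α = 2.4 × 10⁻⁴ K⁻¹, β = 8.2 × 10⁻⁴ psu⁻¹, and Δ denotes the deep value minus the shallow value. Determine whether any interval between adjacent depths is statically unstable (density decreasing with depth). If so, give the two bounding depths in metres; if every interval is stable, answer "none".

Evaluate Δρ/ρ₀ = −αΔT + βΔS across each adjacent pair:
  31–46 m: −αΔT+βΔS = −(2.4 × 10⁻⁴)(+0.5)+(8.2 × 10⁻⁴)(+0.69) = 4.5 × 10⁻⁴ → stable
  46–58 m: −αΔT+βΔS = −(2.4 × 10⁻⁴)(-4.5)+(8.2 × 10⁻⁴)(-1.05) = 2.2 × 10⁻⁴ → stable
  58–169 m: −αΔT+βΔS = −(2.4 × 10⁻⁴)(+2.1)+(8.2 × 10⁻⁴)(+0.89) = 2.3 × 10⁻⁴ → stable
  169–205 m: −αΔT+βΔS = −(2.4 × 10⁻⁴)(-3.7)+(8.2 × 10⁻⁴)(-0.57) = 4.2 × 10⁻⁴ → stable
Every interval has Δρ > 0: the column is stably stratified throughout.

none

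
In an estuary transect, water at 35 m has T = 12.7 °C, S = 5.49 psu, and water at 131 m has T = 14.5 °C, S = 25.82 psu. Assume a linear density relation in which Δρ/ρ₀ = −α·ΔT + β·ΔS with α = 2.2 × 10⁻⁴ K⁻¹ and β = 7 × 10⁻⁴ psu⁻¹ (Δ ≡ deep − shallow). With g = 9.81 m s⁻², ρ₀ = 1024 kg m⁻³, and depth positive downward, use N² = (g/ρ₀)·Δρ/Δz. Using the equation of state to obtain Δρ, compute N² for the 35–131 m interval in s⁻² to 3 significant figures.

1.41 × 10⁻³ s⁻²

ΔT = +1.8 K, ΔS = +20.33 psu (deep − shallow).
Δρ/ρ₀ = −αΔT + βΔS = -3.96 × 10⁻⁴ + 0.014231 = 0.013835, so Δρ ≈ 14.17 kg m⁻³.
N² = (g/ρ₀)·Δρ/Δz = g·(Δρ/ρ₀)/Δz = 9.81 × 0.013835 / 96 = 1.4138 × 10⁻³ s⁻² ≈ 1.41 × 10⁻³ s⁻².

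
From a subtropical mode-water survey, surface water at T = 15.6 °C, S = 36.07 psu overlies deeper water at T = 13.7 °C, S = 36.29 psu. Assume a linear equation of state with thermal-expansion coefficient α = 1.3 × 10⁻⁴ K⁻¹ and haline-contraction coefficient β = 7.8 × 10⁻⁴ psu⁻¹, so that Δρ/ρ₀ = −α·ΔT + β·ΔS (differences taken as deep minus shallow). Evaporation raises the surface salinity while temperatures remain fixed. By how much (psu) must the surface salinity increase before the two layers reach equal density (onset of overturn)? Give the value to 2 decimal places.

Neutral buoyancy requires −α(T_deep − T_surf) + β(S_deep − S_surf′) = 0.
S_surf′ = S_deep − (α/β)·ΔT = 36.29 − (1.3 × 10⁻⁴/7.8 × 10⁻⁴)·(-1.9) = 36.6067 psu.
Increase required: 36.6067 − 36.07 = 0.5367 psu.

0.54 psu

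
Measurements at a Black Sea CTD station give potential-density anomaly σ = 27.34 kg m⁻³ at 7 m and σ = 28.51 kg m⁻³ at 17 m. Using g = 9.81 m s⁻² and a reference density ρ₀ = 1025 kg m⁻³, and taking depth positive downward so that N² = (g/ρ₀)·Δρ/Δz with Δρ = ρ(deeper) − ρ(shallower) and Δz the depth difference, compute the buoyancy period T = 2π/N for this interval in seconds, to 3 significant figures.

188 s

Δρ = 1028.51 − 1027.34 = 1.17 kg m⁻³ over Δz = 17 − 7 = 10 m.
N² = (9.81/1025) × (1.17/10) = 1.1198 × 10⁻³ s⁻².
N = √(1.1198 × 10⁻³) = 0.033463 rad s⁻¹, so T = 2π/N = 187.77 s ≈ 188 s.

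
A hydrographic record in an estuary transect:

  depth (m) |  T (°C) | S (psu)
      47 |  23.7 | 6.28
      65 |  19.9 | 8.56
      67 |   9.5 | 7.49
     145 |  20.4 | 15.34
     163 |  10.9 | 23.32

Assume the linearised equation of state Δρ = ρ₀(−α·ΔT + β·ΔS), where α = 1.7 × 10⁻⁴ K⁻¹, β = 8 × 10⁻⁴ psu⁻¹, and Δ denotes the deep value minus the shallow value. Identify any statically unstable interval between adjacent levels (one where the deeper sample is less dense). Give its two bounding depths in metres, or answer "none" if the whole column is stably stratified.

none

Evaluate Δρ/ρ₀ = −αΔT + βΔS across each adjacent pair:
  47–65 m: −αΔT+βΔS = −(1.7 × 10⁻⁴)(-3.8)+(8 × 10⁻⁴)(+2.28) = 2.5 × 10⁻³ → stable
  65–67 m: −αΔT+βΔS = −(1.7 × 10⁻⁴)(-10.4)+(8 × 10⁻⁴)(-1.07) = 9.1 × 10⁻⁴ → stable
  67–145 m: −αΔT+βΔS = −(1.7 × 10⁻⁴)(+10.9)+(8 × 10⁻⁴)(+7.85) = 4.4 × 10⁻³ → stable
  145–163 m: −αΔT+βΔS = −(1.7 × 10⁻⁴)(-9.5)+(8 × 10⁻⁴)(+7.98) = 8.0 × 10⁻³ → stable
Every interval has Δρ > 0: the column is stably stratified throughout.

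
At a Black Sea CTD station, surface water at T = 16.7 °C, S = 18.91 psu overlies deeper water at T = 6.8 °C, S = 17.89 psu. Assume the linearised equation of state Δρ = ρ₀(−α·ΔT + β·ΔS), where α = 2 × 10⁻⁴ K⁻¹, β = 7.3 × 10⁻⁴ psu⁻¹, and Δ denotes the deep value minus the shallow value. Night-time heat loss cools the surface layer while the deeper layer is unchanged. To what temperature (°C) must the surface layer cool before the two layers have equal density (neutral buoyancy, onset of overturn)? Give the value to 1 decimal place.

Neutral buoyancy requires Δρ = 0, i.e. −α(T_deep − T_surf′) + β(S_deep − S_surf) = 0.
T_surf′ = T_deep − (β/α)·ΔS = 6.8 − (7.3 × 10⁻⁴/2 × 10⁻⁴)·(-1.02) = 10.523 °C.
Cooling required: 16.7 − (10.523) = 6.177 °C.

10.5 °C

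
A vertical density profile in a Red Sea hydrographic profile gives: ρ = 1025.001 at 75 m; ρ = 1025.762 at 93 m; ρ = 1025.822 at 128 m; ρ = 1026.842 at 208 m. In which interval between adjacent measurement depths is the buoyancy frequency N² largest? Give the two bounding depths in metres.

75–93 m

Compute the density gradient over each adjacent pair:
  75–93 m: Δρ/Δz = 0.761/18 = 0.042 kg m⁻⁴
  93–128 m: Δρ/Δz = 0.060/35 = 1.7 × 10⁻³ kg m⁻⁴
  128–208 m: Δρ/Δz = 1.020/80 = 0.013 kg m⁻⁴
The largest gradient is in the 75–93 m interval — the pycnocline.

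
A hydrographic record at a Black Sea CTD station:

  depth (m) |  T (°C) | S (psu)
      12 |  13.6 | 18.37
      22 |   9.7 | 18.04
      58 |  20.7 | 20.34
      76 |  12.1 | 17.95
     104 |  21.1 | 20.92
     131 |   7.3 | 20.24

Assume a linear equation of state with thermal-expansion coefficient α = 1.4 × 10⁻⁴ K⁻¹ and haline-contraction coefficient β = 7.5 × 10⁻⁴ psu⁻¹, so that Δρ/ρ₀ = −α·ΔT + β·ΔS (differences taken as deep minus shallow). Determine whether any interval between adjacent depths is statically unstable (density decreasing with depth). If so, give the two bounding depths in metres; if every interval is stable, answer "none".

58–76 m

Evaluate Δρ/ρ₀ = −αΔT + βΔS across each adjacent pair:
  12–22 m: −αΔT+βΔS = −(1.4 × 10⁻⁴)(-3.9)+(7.5 × 10⁻⁴)(-0.33) = 3.0 × 10⁻⁴ → stable
  22–58 m: −αΔT+βΔS = −(1.4 × 10⁻⁴)(+11.0)+(7.5 × 10⁻⁴)(+2.30) = 1.9 × 10⁻⁴ → stable
  58–76 m: −αΔT+βΔS = −(1.4 × 10⁻⁴)(-8.6)+(7.5 × 10⁻⁴)(-2.39) = -5.9 × 10⁻⁴ → UNSTABLE
  76–104 m: −αΔT+βΔS = −(1.4 × 10⁻⁴)(+9.0)+(7.5 × 10⁻⁴)(+2.97) = 9.7 × 10⁻⁴ → stable
  104–131 m: −αΔT+βΔS = −(1.4 × 10⁻⁴)(-13.8)+(7.5 × 10⁻⁴)(-0.68) = 1.4 × 10⁻³ → stable
The 58–76 m interval has Δρ < 0: lighter water underlies denser water.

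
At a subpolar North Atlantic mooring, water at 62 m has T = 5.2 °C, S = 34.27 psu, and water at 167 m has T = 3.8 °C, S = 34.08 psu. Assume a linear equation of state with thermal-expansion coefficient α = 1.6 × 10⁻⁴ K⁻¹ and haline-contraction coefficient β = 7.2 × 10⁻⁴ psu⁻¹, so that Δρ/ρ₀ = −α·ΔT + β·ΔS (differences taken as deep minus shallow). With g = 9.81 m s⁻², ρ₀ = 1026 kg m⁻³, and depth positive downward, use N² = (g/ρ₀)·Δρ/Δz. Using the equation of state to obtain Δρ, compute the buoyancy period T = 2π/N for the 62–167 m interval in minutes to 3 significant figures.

ΔT = -1.4 K, ΔS = -0.19 psu (deep − shallow).
Δρ/ρ₀ = −αΔT + βΔS = 2.24 × 10⁻⁴ − 1.368 × 10⁻⁴ = 8.72 × 10⁻⁵, so Δρ ≈ 0.08947 kg m⁻³.
N² = (g/ρ₀)·Δρ/Δz = g·(Δρ/ρ₀)/Δz = 9.81 × 8.72 × 10⁻⁵ / 105 = 8.1470 × 10⁻⁶ s⁻².
N = √(8.1470 × 10⁻⁶) = 2.8543 × 10⁻³ rad s⁻¹ → T = 2π/N = 2.2013 × 10³ s = 36.688 min ≈ 36.7 min.

36.7 min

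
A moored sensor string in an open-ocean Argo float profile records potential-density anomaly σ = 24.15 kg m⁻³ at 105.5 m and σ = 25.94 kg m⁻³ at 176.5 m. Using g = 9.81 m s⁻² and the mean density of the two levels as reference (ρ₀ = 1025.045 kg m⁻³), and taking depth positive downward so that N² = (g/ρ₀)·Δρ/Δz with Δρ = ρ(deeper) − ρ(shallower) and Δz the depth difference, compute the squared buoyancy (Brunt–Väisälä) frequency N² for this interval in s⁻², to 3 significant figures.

2.41 × 10⁻⁴ s⁻²

Δρ = 1025.94 − 1024.15 = 1.79 kg m⁻³ over Δz = 176.5 − 105.5 = 71 m.
N² = (9.81/1025.045) × (1.79/71) = 2.4128 × 10⁻⁴ s⁻² ≈ 2.41 × 10⁻⁴ s⁻².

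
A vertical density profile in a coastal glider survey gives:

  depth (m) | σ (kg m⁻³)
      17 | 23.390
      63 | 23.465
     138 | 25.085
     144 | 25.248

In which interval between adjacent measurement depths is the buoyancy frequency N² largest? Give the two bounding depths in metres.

Compute the density gradient over each adjacent pair:
  17–63 m: Δρ/Δz = 0.075/46 = 1.6 × 10⁻³ kg m⁻⁴
  63–138 m: Δρ/Δz = 1.620/75 = 0.022 kg m⁻⁴
  138–144 m: Δρ/Δz = 0.163/6 = 0.027 kg m⁻⁴
The largest gradient is in the 138–144 m interval — the pycnocline.

138–144 m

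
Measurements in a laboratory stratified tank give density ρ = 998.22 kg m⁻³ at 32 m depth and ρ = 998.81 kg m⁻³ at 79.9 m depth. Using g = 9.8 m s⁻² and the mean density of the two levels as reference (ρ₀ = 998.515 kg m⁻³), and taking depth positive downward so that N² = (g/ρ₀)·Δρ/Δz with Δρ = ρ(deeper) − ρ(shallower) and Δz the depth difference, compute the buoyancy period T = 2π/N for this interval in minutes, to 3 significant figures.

9.52 min

Δρ = 998.81 − 998.22 = 0.59 kg m⁻³ over Δz = 79.9 − 32 = 47.9 m.
N² = (9.8/998.515) × (0.59/47.9) = 1.2089 × 10⁻⁴ s⁻².
N = √(1.2089 × 10⁻⁴) = 0.010995 rad s⁻¹, so T = 2π/N = 571.46 s = 9.5243 min ≈ 9.52 min.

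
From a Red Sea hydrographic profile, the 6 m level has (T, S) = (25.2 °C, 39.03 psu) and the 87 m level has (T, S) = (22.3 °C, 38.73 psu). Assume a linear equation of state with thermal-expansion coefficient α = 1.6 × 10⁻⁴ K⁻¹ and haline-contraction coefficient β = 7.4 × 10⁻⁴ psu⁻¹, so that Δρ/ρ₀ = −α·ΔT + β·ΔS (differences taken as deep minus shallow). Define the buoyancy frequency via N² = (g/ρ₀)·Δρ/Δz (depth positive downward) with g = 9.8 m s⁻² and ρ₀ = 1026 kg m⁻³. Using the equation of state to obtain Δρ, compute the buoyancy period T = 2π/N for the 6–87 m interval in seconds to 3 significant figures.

ΔT = -2.9 K, ΔS = -0.30 psu (deep − shallow).
Δρ/ρ₀ = −αΔT + βΔS = 4.64 × 10⁻⁴ − 2.22 × 10⁻⁴ = 2.42 × 10⁻⁴, so Δρ ≈ 0.2483 kg m⁻³.
N² = (g/ρ₀)·Δρ/Δz = g·(Δρ/ρ₀)/Δz = 9.8 × 2.42 × 10⁻⁴ / 81 = 2.9279 × 10⁻⁵ s⁻².
N = √(2.9279 × 10⁻⁵) = 5.4110 × 10⁻³ rad s⁻¹ → T = 2π/N = 1.1612 × 10³ s ≈ 1.16 × 10³ s.

1.16 × 10³ s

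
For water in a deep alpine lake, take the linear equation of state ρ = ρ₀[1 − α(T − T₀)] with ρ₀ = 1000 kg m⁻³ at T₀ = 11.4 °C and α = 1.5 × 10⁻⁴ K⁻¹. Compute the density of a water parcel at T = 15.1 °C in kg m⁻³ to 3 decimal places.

999.445 kg m⁻³

T − T₀ = +3.7 K.
Bracket = 1 − α·(+3.7) = 1 + (-5.55 × 10⁻⁴) = 0.9994450.
ρ = 1000 × 0.9994450 = 999.445 kg m⁻³.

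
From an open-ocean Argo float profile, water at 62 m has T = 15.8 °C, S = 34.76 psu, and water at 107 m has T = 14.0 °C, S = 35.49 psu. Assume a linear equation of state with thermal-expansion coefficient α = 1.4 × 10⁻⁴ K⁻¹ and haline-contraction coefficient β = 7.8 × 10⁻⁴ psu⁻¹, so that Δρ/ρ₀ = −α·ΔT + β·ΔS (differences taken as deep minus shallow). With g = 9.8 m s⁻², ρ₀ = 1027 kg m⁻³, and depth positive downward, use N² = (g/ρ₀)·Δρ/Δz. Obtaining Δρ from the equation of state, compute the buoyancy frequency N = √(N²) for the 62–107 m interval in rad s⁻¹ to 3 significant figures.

0.0134 rad s⁻¹

ΔT = -1.8 K, ΔS = +0.73 psu (deep − shallow).
Δρ/ρ₀ = −αΔT + βΔS = 2.52 × 10⁻⁴ + 5.694 × 10⁻⁴ = 8.214 × 10⁻⁴, so Δρ ≈ 0.8436 kg m⁻³.
N² = (g/ρ₀)·Δρ/Δz = g·(Δρ/ρ₀)/Δz = 9.8 × 8.214 × 10⁻⁴ / 45 = 1.7888 × 10⁻⁴ s⁻².
N = √(1.7888 × 10⁻⁴) = 0.013375 rad s⁻¹ ≈ 0.0134 rad s⁻¹.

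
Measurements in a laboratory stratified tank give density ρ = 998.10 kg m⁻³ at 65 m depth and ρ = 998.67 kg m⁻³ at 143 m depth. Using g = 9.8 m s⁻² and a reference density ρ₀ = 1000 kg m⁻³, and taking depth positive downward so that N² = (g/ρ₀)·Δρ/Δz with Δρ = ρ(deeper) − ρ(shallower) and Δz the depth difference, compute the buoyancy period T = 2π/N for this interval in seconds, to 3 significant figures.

742 s

Δρ = 998.67 − 998.10 = 0.57 kg m⁻³ over Δz = 143 − 65 = 78 m.
N² = (9.8/1000) × (0.57/78) = 7.1615 × 10⁻⁵ s⁻².
N = √(7.1615 × 10⁻⁵) = 8.4626 × 10⁻³ rad s⁻¹, so T = 2π/N = 742.47 s ≈ 742 s.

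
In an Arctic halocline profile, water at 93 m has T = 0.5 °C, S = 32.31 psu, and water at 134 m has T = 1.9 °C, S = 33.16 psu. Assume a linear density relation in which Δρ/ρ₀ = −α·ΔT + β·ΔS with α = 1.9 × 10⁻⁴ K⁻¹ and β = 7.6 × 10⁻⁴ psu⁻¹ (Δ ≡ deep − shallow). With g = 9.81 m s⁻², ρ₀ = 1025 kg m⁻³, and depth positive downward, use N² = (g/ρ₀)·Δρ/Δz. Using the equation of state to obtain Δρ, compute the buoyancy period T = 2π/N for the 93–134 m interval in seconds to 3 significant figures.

ΔT = +1.4 K, ΔS = +0.85 psu (deep − shallow).
Δρ/ρ₀ = −αΔT + βΔS = -2.66 × 10⁻⁴ + 6.46 × 10⁻⁴ = 3.80 × 10⁻⁴, so Δρ ≈ 0.3895 kg m⁻³.
N² = (g/ρ₀)·Δρ/Δz = g·(Δρ/ρ₀)/Δz = 9.81 × 3.80 × 10⁻⁴ / 41 = 9.0922 × 10⁻⁵ s⁻².
N = √(9.0922 × 10⁻⁵) = 9.5353 × 10⁻³ rad s⁻¹ → T = 2π/N = 658.94 s ≈ 659 s.

659 s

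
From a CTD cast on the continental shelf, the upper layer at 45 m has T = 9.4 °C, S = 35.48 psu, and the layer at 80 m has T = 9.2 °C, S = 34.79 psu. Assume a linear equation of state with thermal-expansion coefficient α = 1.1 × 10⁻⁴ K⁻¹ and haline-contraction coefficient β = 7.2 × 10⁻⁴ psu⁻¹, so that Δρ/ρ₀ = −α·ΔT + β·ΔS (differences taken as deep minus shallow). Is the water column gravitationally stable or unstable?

ΔT = 9.2 − 9.4 = -0.2 K and ΔS = 34.79 − 35.48 = -0.69 psu (deep − shallow).
−αΔT = 2.20 × 10⁻⁵; βΔS = -4.968 × 10⁻⁴; sum Δρ/ρ₀ = -4.748 × 10⁻⁴.
Δρ/ρ₀ < 0, so Δρ < 0: deeper water is lighter → statically unstable; the column would overturn.

unstable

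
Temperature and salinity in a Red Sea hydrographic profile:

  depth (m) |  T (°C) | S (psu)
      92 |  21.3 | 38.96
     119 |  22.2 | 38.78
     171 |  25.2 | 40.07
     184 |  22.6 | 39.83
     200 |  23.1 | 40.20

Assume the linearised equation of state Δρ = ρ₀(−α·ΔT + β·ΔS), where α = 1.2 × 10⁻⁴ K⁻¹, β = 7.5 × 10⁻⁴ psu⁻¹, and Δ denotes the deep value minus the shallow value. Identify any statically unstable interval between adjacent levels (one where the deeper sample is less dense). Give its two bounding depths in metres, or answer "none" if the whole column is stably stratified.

92–119 m

Evaluate Δρ/ρ₀ = −αΔT + βΔS across each adjacent pair:
  92–119 m: −αΔT+βΔS = −(1.2 × 10⁻⁴)(+0.9)+(7.5 × 10⁻⁴)(-0.18) = -2.4 × 10⁻⁴ → UNSTABLE
  119–171 m: −αΔT+βΔS = −(1.2 × 10⁻⁴)(+3.0)+(7.5 × 10⁻⁴)(+1.29) = 6.1 × 10⁻⁴ → stable
  171–184 m: −αΔT+βΔS = −(1.2 × 10⁻⁴)(-2.6)+(7.5 × 10⁻⁴)(-0.24) = 1.3 × 10⁻⁴ → stable
  184–200 m: −αΔT+βΔS = −(1.2 × 10⁻⁴)(+0.5)+(7.5 × 10⁻⁴)(+0.37) = 2.2 × 10⁻⁴ → stable
The 92–119 m interval has Δρ < 0: lighter water underlies denser water.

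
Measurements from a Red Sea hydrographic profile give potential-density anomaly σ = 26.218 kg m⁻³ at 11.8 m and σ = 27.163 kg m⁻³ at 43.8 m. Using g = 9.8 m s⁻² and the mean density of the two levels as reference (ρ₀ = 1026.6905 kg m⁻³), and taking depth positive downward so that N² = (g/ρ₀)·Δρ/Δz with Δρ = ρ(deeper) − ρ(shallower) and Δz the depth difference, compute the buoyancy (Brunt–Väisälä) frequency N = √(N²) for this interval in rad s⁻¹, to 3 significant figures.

Δρ = 1027.163 − 1026.218 = 0.945 kg m⁻³ over Δz = 43.8 − 11.8 = 32 m.
N² = (9.8/1026.6905) × (0.945/32) = 2.8188 × 10⁻⁴ s⁻².
N = √(2.8188 × 10⁻⁴) = 0.016789 rad s⁻¹ ≈ 0.0168 rad s⁻¹.
A positive N² confirms static stability across the interval.

0.0168 rad s⁻¹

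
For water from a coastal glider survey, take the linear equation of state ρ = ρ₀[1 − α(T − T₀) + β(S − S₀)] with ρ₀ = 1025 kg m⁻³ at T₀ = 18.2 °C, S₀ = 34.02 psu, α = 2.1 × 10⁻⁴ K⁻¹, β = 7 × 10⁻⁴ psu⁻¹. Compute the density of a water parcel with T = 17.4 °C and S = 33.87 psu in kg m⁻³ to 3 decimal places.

T − T₀ = -0.8 K, S − S₀ = -0.15 psu.
Bracket = 1 − α·(-0.8) + β·(-0.15) = 1 + (6.30 × 10⁻⁵) = 1.0000630.
ρ = 1025 × 1.0000630 = 1025.065 kg m⁻³.

1025.065 kg m⁻³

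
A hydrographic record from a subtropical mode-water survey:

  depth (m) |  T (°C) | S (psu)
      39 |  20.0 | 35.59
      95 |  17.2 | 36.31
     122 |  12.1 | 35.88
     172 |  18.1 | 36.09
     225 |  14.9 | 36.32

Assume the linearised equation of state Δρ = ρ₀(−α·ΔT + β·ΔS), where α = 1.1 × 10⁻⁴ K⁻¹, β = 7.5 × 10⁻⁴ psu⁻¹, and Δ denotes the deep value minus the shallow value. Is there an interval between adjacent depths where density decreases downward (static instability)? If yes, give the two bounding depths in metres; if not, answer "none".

122–172 m

Evaluate Δρ/ρ₀ = −αΔT + βΔS across each adjacent pair:
  39–95 m: −αΔT+βΔS = −(1.1 × 10⁻⁴)(-2.8)+(7.5 × 10⁻⁴)(+0.72) = 8.5 × 10⁻⁴ → stable
  95–122 m: −αΔT+βΔS = −(1.1 × 10⁻⁴)(-5.1)+(7.5 × 10⁻⁴)(-0.43) = 2.4 × 10⁻⁴ → stable
  122–172 m: −αΔT+βΔS = −(1.1 × 10⁻⁴)(+6.0)+(7.5 × 10⁻⁴)(+0.21) = -5.0 × 10⁻⁴ → UNSTABLE
  172–225 m: −αΔT+βΔS = −(1.1 × 10⁻⁴)(-3.2)+(7.5 × 10⁻⁴)(+0.23) = 5.2 × 10⁻⁴ → stable
The 122–172 m interval has Δρ < 0: lighter water underlies denser water.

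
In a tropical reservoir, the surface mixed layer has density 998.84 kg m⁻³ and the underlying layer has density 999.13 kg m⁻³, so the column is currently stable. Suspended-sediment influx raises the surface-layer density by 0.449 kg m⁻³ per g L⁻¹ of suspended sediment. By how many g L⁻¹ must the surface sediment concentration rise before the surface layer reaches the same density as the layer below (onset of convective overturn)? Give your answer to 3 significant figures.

0.646 g L⁻¹

Density deficit of the surface layer: 999.13 − 998.84 = 0.29 kg m⁻³.
Required change = 0.29 / 0.449 = 0.646 g L⁻¹.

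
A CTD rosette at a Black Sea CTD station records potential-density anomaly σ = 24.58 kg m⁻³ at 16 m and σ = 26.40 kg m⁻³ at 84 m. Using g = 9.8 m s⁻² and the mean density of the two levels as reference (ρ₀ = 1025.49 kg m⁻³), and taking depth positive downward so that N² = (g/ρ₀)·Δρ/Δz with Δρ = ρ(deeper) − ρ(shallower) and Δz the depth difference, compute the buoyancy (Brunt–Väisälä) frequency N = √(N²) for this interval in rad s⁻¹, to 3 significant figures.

Δρ = 1026.40 − 1024.58 = 1.82 kg m⁻³ over Δz = 84 − 16 = 68 m.
N² = (9.8/1025.49) × (1.82/68) = 2.5577 × 10⁻⁴ s⁻².
N = √(2.5577 × 10⁻⁴) = 0.015993 rad s⁻¹ ≈ 0.0160 rad s⁻¹.

0.0160 rad s⁻¹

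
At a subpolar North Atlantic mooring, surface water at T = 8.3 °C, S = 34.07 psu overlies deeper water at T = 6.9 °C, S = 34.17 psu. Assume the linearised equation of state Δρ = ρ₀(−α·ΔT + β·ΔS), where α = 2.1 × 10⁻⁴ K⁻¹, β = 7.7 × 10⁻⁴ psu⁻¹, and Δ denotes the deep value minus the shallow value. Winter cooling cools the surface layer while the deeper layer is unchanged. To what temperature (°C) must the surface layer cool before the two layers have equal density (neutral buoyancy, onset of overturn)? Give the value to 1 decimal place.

6.5 °C

Neutral buoyancy requires Δρ = 0, i.e. −α(T_deep − T_surf′) + β(S_deep − S_surf) = 0.
T_surf′ = T_deep − (β/α)·ΔS = 6.9 − (7.7 × 10⁻⁴/2.1 × 10⁻⁴)·(+0.10) = 6.533 °C.
Cooling required: 8.3 − (6.533) = 1.767 °C.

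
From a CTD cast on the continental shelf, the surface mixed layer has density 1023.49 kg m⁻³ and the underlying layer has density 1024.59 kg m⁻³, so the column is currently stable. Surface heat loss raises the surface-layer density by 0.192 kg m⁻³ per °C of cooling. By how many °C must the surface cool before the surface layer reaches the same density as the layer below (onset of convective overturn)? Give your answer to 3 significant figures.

Density deficit of the surface layer: 1024.59 − 1023.49 = 1.1 kg m⁻³.
Required change = 1.1 / 0.192 = 5.73 °C.

5.73 °C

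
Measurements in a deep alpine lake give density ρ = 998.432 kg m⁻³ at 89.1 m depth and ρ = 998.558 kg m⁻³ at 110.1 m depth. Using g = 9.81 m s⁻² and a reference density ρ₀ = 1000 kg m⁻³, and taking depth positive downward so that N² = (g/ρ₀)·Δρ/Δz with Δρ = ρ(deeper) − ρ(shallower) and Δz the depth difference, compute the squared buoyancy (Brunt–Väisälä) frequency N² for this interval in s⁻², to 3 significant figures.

5.89 × 10⁻⁵ s⁻²

Δρ = 998.558 − 998.432 = 0.126 kg m⁻³ over Δz = 110.1 − 89.1 = 21 m.
N² = (9.81/1000) × (0.126/21) = 5.8860 × 10⁻⁵ s⁻² ≈ 5.89 × 10⁻⁵ s⁻².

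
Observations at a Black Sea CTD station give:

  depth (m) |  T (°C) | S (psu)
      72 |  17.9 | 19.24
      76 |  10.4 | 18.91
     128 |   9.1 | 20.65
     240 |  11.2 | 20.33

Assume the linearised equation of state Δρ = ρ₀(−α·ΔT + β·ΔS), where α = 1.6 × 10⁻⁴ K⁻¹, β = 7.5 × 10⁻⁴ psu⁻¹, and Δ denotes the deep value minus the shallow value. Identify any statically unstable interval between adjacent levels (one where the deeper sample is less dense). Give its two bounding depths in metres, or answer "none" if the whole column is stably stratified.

128–240 m

Evaluate Δρ/ρ₀ = −αΔT + βΔS across each adjacent pair:
  72–76 m: −αΔT+βΔS = −(1.6 × 10⁻⁴)(-7.5)+(7.5 × 10⁻⁴)(-0.33) = 9.5 × 10⁻⁴ → stable
  76–128 m: −αΔT+βΔS = −(1.6 × 10⁻⁴)(-1.3)+(7.5 × 10⁻⁴)(+1.74) = 1.5 × 10⁻³ → stable
  128–240 m: −αΔT+βΔS = −(1.6 × 10⁻⁴)(+2.1)+(7.5 × 10⁻⁴)(-0.32) = -5.8 × 10⁻⁴ → UNSTABLE
The 128–240 m interval has Δρ < 0: lighter water underlies denser water.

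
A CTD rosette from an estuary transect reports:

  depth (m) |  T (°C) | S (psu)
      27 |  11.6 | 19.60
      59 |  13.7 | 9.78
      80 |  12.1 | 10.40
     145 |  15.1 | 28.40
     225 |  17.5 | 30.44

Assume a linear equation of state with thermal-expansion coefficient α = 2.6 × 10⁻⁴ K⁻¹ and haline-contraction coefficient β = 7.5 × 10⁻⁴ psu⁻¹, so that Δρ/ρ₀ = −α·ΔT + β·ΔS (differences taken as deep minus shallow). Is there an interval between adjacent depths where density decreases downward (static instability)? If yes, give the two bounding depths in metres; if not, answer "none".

Evaluate Δρ/ρ₀ = −αΔT + βΔS across each adjacent pair:
  27–59 m: −αΔT+βΔS = −(2.6 × 10⁻⁴)(+2.1)+(7.5 × 10⁻⁴)(-9.82) = -7.9 × 10⁻³ → UNSTABLE
  59–80 m: −αΔT+βΔS = −(2.6 × 10⁻⁴)(-1.6)+(7.5 × 10⁻⁴)(+0.62) = 8.8 × 10⁻⁴ → stable
  80–145 m: −αΔT+βΔS = −(2.6 × 10⁻⁴)(+3.0)+(7.5 × 10⁻⁴)(+18.00) = 0.013 → stable
  145–225 m: −αΔT+βΔS = −(2.6 × 10⁻⁴)(+2.4)+(7.5 × 10⁻⁴)(+2.04) = 9.1 × 10⁻⁴ → stable
The 27–59 m interval has Δρ < 0: lighter water underlies denser water.

27–59 m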